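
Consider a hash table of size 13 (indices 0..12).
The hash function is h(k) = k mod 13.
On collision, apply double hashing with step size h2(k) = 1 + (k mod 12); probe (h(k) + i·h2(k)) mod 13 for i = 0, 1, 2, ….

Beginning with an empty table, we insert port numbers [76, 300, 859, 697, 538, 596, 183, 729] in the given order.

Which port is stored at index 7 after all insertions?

76 hashes to 11; slot 11 is free → place at 11.
300 hashes to 1; slot 1 is free → place at 1.
859 hashes to 1, h2=8; 1 taken → place at 9.
697 hashes to 8; slot 8 is free → place at 8.
538 hashes to 5; slot 5 is free → place at 5.
596 hashes to 11, h2=9; 11 taken → place at 7.
183 hashes to 1, h2=4; 1,5,9 taken → place at 0.
729 hashes to 1, h2=10; 1,11,8,5 taken → place at 2.
Table: [183, 300, 729, _, _, 538, _, 596, 697, 859, _, 76, _]

596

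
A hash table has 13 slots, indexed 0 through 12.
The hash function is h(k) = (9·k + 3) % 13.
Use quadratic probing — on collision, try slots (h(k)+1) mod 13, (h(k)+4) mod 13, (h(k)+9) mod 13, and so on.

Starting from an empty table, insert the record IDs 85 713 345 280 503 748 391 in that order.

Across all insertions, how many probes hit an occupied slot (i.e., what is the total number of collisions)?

85 hashes to 1; slot 1 is free -> place at 1.
713 hashes to 11; slot 11 is free -> place at 11.
345 hashes to 1; 1 taken -> place at 2.
280 hashes to 1; 1,2 taken -> place at 5.
503 hashes to 6; slot 6 is free -> place at 6.
748 hashes to 1; 1,2,5 taken -> place at 10.
391 hashes to 12; slot 12 is free -> place at 12.
Table: [∅, 85, 345, ∅, ∅, 280, 503, ∅, ∅, ∅, 748, 713, 391]

6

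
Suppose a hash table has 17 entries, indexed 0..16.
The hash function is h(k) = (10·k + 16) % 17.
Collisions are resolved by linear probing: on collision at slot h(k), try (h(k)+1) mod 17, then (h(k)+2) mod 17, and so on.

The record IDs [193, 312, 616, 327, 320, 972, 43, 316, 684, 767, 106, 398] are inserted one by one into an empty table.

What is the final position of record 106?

193: h=8 => slot 8
312: h=8, probe 8,9 => slot 9
616: h=5 => slot 5
327: h=5, probe 5,6 => slot 6
320: h=3 => slot 3
972: h=12 => slot 12
43: h=4 => slot 4
316: h=14 => slot 14
684: h=5, probe 5,6,7 => slot 7
767: h=2 => slot 2
106: h=5, probe 5,6,7,8,9,10 => slot 10
398: h=1 => slot 1
Table: [-, 398, 767, 320, 43, 616, 327, 684, 193, 312, 106, -, 972, -, 316, -, -]

10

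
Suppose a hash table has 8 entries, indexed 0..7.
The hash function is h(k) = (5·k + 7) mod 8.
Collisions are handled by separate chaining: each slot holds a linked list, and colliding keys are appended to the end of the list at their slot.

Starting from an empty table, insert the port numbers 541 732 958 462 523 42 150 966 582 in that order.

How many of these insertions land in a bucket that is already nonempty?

541 → bucket 0
732 → bucket 3
958 → bucket 5
462 → bucket 5 (collision)
523 → bucket 6
42 → bucket 1
150 → bucket 5 (collision)
966 → bucket 5 (collision)
582 → bucket 5 (collision)
Final buckets:
0: 541
1: 42
2: —
3: 732
4: —
5: 958 -> 462 -> 150 -> 966 -> 582
6: 523
7: —

4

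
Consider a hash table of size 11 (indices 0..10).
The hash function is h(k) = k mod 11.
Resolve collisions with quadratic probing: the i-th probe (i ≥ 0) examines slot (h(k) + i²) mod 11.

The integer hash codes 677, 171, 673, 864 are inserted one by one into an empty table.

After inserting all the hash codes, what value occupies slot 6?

677

677: h=6 -> slot 6
171: h=6, probe 6,7 -> slot 7
673: h=2 -> slot 2
864: h=6, probe 6,7,10 -> slot 10
Table: [_, _, 673, _, _, _, 677, 171, _, _, 864]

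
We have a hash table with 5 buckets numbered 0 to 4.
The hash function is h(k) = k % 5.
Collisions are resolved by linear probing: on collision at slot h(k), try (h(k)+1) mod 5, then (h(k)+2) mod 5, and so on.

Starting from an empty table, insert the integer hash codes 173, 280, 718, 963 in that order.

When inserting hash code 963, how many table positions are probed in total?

173 hashes to 3; slot 3 is free -> place at 3.
280 hashes to 0; slot 0 is free -> place at 0.
718 hashes to 3; 3 taken -> place at 4.
963 hashes to 3; 3,4,0 taken -> place at 1.
Table: [280, 963, ∅, 173, 718]

4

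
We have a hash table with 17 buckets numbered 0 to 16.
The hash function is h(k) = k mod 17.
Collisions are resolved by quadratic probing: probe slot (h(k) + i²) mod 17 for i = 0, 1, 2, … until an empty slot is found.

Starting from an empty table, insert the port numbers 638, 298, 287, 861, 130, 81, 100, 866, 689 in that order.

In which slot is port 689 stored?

1

638: h=9 => slot 9
298: h=9, probe 9,10 => slot 10
287: h=15 => slot 15
861: h=11 => slot 11
130: h=11, probe 11,12 => slot 12
81: h=13 => slot 13
100: h=15, probe 15,16 => slot 16
866: h=16, probe 16,0 => slot 0
689: h=9, probe 9,10,13,1 => slot 1
Table: [866, 689, ∅, ∅, ∅, ∅, ∅, ∅, ∅, 638, 298, 861, 130, 81, ∅, 287, 100]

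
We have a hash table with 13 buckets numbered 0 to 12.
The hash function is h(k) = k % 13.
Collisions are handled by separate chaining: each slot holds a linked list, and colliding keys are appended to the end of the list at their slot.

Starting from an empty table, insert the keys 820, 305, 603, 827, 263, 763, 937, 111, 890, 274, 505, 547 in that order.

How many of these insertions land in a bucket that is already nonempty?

Insert 820: h=1, bucket 1 empty → new chain.
Insert 305: h=6, bucket 6 empty → new chain.
Insert 603: h=5, bucket 5 empty → new chain.
Insert 827: h=8, bucket 8 empty → new chain.
Insert 263: h=3, bucket 3 empty → new chain.
Insert 763: h=9, bucket 9 empty → new chain.
Insert 937: h=1, bucket 1 nonempty → append to chain.
Insert 111: h=7, bucket 7 empty → new chain.
Insert 890: h=6, bucket 6 nonempty → append to chain.
Insert 274: h=1, bucket 1 nonempty → append to chain.
Insert 505: h=11, bucket 11 empty → new chain.
Insert 547: h=1, bucket 1 nonempty → append to chain.
Final buckets:
0: —
1: 820 -> 937 -> 274 -> 547
2: —
3: 263
4: —
5: 603
6: 305 -> 890
7: 111
8: 827
9: 763
10: —
11: 505
12: —

4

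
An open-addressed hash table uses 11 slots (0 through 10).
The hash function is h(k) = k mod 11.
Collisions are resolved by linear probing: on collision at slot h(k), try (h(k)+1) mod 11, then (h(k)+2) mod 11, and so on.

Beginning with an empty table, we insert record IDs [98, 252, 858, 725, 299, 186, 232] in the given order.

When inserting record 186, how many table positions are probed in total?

6

98: h=10 => slot 10
252: h=10, probe 10,0 => slot 0
858: h=0, probe 0,1 => slot 1
725: h=10, probe 10,0,1,2 => slot 2
299: h=2, probe 2,3 => slot 3
186: h=10, probe 10,0,1,2,3,4 => slot 4
232: h=1, probe 1,2,3,4,5 => slot 5
Table: [252, 858, 725, 299, 186, 232, _, _, _, _, 98]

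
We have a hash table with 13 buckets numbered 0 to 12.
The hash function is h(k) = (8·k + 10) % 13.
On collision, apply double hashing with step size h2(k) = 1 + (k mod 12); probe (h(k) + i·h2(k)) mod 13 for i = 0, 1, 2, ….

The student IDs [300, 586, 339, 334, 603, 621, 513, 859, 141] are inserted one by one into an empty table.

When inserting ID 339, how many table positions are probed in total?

2

300 hashes to 5; slot 5 is free → place at 5.
586 hashes to 5, h2=11; 5 taken → place at 3.
339 hashes to 5, h2=4; 5 taken → place at 9.
334 hashes to 4; slot 4 is free → place at 4.
603 hashes to 11; slot 11 is free → place at 11.
621 hashes to 12; slot 12 is free → place at 12.
513 hashes to 6; slot 6 is free → place at 6.
859 hashes to 5, h2=8; 5 taken → place at 0.
141 hashes to 7; slot 7 is free → place at 7.
Table: [859, _, _, 586, 334, 300, 513, 141, _, 339, _, 603, 621]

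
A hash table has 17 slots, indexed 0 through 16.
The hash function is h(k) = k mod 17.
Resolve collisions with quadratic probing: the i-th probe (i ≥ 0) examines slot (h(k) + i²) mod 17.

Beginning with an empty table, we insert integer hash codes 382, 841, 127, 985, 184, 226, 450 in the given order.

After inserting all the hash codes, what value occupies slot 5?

226

382: h=8 → slot 8
841: h=8, probe 8,9 → slot 9
127: h=8, probe 8,9,12 → slot 12
985: h=16 → slot 16
184: h=14 → slot 14
226: h=5 → slot 5
450: h=8, probe 8,9,12,0 → slot 0
Table: [450, _, _, _, _, 226, _, _, 382, 841, _, _, 127, _, 184, _, 985]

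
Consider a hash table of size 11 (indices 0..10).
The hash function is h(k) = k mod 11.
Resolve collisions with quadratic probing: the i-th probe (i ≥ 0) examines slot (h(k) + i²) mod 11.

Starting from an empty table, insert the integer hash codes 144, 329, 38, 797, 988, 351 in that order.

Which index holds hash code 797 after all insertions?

Insert 144: h=1, slot 1 empty → index 1.
Insert 329: h=10, slot 10 empty → index 10.
Insert 38: h=5, slot 5 empty → index 5.
Insert 797: h=5, slot 5 occupied → index 6.
Insert 988: h=9, slot 9 empty → index 9.
Insert 351: h=10, slot 10 occupied → index 0.
Table: [351, 144, —, —, —, 38, 797, —, —, 988, 329]

6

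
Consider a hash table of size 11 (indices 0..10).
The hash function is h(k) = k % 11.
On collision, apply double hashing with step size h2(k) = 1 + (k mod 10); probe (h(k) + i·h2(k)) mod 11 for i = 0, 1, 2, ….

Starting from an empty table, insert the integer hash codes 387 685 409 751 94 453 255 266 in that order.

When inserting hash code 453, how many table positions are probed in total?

3

Insert 387: h=2, slot 2 empty => index 2.
Insert 685: h=3, slot 3 empty => index 3.
Insert 409: h=2, h2=10, slot 2 occupied => index 1.
Insert 751: h=3, h2=2, slot 3 occupied => index 5.
Insert 94: h=6, slot 6 empty => index 6.
Insert 453: h=2, h2=4, slots 2,6 occupied => index 10.
Insert 255: h=2, h2=6, slot 2 occupied => index 8.
Insert 266: h=2, h2=7, slot 2 occupied => index 9.
Table: [—, 409, 387, 685, —, 751, 94, —, 255, 266, 453]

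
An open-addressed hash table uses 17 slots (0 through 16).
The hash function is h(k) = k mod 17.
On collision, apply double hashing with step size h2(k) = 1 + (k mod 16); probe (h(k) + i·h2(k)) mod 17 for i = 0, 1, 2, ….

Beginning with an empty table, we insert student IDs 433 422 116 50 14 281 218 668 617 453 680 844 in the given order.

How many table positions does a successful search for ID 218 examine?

4

433: h=8 => slot 8
422: h=14 => slot 14
116: h=14, h2=5, probe 14,2 => slot 2
50: h=16 => slot 16
14: h=14, h2=15, probe 14,12 => slot 12
281: h=9 => slot 9
218: h=14, h2=11, probe 14,8,2,13 => slot 13
668: h=5 => slot 5
617: h=5, h2=10, probe 5,15 => slot 15
453: h=11 => slot 11
680: h=0 => slot 0
844: h=11, h2=13, probe 11,7 => slot 7
Table: [680, ., 116, ., ., 668, ., 844, 433, 281, ., 453, 14, 218, 422, 617, 50]
Lookup 218: h=14, h2=11, probe 14,8,2,13 → found at 13.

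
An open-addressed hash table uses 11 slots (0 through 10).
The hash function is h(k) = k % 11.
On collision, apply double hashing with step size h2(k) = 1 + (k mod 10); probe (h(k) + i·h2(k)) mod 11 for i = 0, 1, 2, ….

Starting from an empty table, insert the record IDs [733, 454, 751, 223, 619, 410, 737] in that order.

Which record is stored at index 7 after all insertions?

733: h=7 -> slot 7
454: h=3 -> slot 3
751: h=3, h2=2, probe 3,5 -> slot 5
223: h=3, h2=4, probe 3,7,0 -> slot 0
619: h=3, h2=10, probe 3,2 -> slot 2
410: h=3, h2=1, probe 3,4 -> slot 4
737: h=0, h2=8, probe 0,8 -> slot 8
Table: [223, —, 619, 454, 410, 751, —, 733, 737, —, —]

733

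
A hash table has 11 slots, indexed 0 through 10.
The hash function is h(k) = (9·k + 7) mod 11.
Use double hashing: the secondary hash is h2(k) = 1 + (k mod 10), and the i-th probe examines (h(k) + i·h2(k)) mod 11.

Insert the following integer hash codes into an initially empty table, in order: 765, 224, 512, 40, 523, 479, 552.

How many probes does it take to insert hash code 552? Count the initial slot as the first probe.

4

Insert 765: h=6, slot 6 empty -> index 6.
Insert 224: h=10, slot 10 empty -> index 10.
Insert 512: h=6, h2=3, slot 6 occupied -> index 9.
Insert 40: h=4, slot 4 empty -> index 4.
Insert 523: h=6, h2=4, slots 6,10 occupied -> index 3.
Insert 479: h=6, h2=10, slot 6 occupied -> index 5.
Insert 552: h=3, h2=3, slots 3,6,9 occupied -> index 1.
Table: [_, 552, _, 523, 40, 479, 765, _, _, 512, 224]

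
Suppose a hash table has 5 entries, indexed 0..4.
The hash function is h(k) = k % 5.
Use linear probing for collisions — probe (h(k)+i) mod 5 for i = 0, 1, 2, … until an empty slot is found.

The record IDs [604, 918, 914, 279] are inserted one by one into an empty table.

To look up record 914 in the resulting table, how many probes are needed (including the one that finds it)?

2

Insert 604: h=4, slot 4 empty => index 4.
Insert 918: h=3, slot 3 empty => index 3.
Insert 914: h=4, slot 4 occupied => index 0.
Insert 279: h=4, slots 4,0 occupied => index 1.
Table: [914, 279, —, 918, 604]
Lookup 914: h=4, probe 4,0 → found at 0.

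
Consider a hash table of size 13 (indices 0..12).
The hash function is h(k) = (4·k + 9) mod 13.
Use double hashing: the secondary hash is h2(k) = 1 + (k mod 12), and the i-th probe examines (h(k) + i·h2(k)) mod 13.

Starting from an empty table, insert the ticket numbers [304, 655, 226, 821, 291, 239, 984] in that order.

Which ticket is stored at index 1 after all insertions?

226

304 hashes to 3; slot 3 is free => place at 3.
655 hashes to 3, h2=8; 3 taken => place at 11.
226 hashes to 3, h2=11; 3 taken => place at 1.
821 hashes to 4; slot 4 is free => place at 4.
291 hashes to 3, h2=4; 3 taken => place at 7.
239 hashes to 3, h2=12; 3 taken => place at 2.
984 hashes to 6; slot 6 is free => place at 6.
Table: [., 226, 239, 304, 821, ., 984, 291, ., ., ., 655, .]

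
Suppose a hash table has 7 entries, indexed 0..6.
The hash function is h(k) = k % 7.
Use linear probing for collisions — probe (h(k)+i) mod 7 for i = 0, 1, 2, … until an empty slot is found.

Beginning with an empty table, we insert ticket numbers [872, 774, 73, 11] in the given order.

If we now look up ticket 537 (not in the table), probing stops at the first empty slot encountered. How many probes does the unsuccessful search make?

872 hashes to 4; slot 4 is free -> place at 4.
774 hashes to 4; 4 taken -> place at 5.
73 hashes to 3; slot 3 is free -> place at 3.
11 hashes to 4; 4,5 taken -> place at 6.
Table: [_, _, _, 73, 872, 774, 11]
Lookup 537: h=5, probe 5,6,0 → slot 0 empty, not found.

3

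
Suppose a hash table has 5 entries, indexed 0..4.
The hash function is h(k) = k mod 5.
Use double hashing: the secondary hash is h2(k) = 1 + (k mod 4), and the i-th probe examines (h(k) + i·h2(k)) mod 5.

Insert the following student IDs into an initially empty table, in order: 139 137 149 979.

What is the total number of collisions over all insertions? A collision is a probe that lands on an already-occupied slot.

139: h=4 -> slot 4
137: h=2 -> slot 2
149: h=4, h2=2, probe 4,1 -> slot 1
979: h=4, h2=4, probe 4,3 -> slot 3
Table: [—, 149, 137, 979, 139]

2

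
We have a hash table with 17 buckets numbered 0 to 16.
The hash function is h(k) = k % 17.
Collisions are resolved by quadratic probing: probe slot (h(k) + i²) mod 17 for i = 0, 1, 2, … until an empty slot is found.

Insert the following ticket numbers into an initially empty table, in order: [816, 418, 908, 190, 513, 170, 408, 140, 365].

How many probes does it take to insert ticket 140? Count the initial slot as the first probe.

2

816: h=0 → slot 0
418: h=10 → slot 10
908: h=7 → slot 7
190: h=3 → slot 3
513: h=3, probe 3,4 → slot 4
170: h=0, probe 0,1 → slot 1
408: h=0, probe 0,1,4,9 → slot 9
140: h=4, probe 4,5 → slot 5
365: h=8 → slot 8
Table: [816, 170, _, 190, 513, 140, _, 908, 365, 408, 418, _, _, _, _, _, _]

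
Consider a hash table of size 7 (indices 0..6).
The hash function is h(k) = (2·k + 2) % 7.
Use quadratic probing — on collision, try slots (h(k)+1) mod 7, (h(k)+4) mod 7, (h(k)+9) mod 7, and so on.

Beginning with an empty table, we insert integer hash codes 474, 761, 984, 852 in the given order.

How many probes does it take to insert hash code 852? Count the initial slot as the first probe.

3

474: h=5 → slot 5
761: h=5, probe 5,6 → slot 6
984: h=3 → slot 3
852: h=5, probe 5,6,2 → slot 2
Table: [., ., 852, 984, ., 474, 761]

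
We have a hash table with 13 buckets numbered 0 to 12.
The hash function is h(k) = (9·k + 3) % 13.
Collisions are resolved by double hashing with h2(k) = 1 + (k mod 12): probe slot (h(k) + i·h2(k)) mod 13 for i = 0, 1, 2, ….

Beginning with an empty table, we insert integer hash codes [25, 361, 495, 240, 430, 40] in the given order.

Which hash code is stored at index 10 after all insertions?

25 hashes to 7; slot 7 is free -> place at 7.
361 hashes to 2; slot 2 is free -> place at 2.
495 hashes to 12; slot 12 is free -> place at 12.
240 hashes to 5; slot 5 is free -> place at 5.
430 hashes to 12, h2=11; 12 taken -> place at 10.
40 hashes to 12, h2=5; 12 taken -> place at 4.
Table: [_, _, 361, _, 40, 240, _, 25, _, _, 430, _, 495]

430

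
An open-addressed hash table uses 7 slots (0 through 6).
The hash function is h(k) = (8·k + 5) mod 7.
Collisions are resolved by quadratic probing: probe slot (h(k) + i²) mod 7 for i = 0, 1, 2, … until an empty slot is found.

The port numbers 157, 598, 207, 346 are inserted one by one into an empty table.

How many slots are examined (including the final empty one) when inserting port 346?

157 hashes to 1; slot 1 is free => place at 1.
598 hashes to 1; 1 taken => place at 2.
207 hashes to 2; 2 taken => place at 3.
346 hashes to 1; 1,2 taken => place at 5.
Table: [-, 157, 598, 207, -, 346, -]

3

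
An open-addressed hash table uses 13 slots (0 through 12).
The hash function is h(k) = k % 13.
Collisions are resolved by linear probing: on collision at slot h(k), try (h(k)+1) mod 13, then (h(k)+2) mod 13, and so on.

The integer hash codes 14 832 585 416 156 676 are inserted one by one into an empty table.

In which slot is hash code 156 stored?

4

Insert 14: h=1, slot 1 empty → index 1.
Insert 832: h=0, slot 0 empty → index 0.
Insert 585: h=0, slots 0,1 occupied → index 2.
Insert 416: h=0, slots 0,1,2 occupied → index 3.
Insert 156: h=0, slots 0,1,2,3 occupied → index 4.
Insert 676: h=0, slots 0,1,2,3,4 occupied → index 5.
Table: [832, 14, 585, 416, 156, 676, ., ., ., ., ., ., .]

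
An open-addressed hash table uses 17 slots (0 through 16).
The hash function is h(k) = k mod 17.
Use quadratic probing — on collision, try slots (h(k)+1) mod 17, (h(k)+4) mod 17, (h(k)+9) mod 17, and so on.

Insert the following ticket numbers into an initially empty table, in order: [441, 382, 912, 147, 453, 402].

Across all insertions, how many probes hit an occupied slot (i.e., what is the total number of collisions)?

441 hashes to 16; slot 16 is free → place at 16.
382 hashes to 8; slot 8 is free → place at 8.
912 hashes to 11; slot 11 is free → place at 11.
147 hashes to 11; 11 taken → place at 12.
453 hashes to 11; 11,12 taken → place at 15.
402 hashes to 11; 11,12,15 taken → place at 3.
Table: [-, -, -, 402, -, -, -, -, 382, -, -, 912, 147, -, -, 453, 441]

6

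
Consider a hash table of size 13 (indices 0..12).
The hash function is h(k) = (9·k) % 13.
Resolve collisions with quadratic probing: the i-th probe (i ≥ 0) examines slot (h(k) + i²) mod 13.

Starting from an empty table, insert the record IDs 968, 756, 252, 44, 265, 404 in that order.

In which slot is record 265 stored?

Insert 968: h=2, slot 2 empty -> index 2.
Insert 756: h=5, slot 5 empty -> index 5.
Insert 252: h=6, slot 6 empty -> index 6.
Insert 44: h=6, slot 6 occupied -> index 7.
Insert 265: h=6, slots 6,7 occupied -> index 10.
Insert 404: h=9, slot 9 empty -> index 9.
Table: [∅, ∅, 968, ∅, ∅, 756, 252, 44, ∅, 404, 265, ∅, ∅]

10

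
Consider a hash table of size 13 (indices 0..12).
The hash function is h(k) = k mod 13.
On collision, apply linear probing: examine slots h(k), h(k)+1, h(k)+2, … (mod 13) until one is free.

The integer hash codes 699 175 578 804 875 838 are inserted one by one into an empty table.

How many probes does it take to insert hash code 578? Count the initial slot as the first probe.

Insert 699: h=10, slot 10 empty → index 10.
Insert 175: h=6, slot 6 empty → index 6.
Insert 578: h=6, slot 6 occupied → index 7.
Insert 804: h=11, slot 11 empty → index 11.
Insert 875: h=4, slot 4 empty → index 4.
Insert 838: h=6, slots 6,7 occupied → index 8.
Table: [—, —, —, —, 875, —, 175, 578, 838, —, 699, 804, —]

2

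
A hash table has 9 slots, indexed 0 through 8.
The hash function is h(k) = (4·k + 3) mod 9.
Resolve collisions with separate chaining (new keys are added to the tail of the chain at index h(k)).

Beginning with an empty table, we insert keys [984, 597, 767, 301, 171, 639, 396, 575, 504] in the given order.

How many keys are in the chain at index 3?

Insert 984: h=6, bucket 6 empty → new chain.
Insert 597: h=6, bucket 6 nonempty → append to chain.
Insert 767: h=2, bucket 2 empty → new chain.
Insert 301: h=1, bucket 1 empty → new chain.
Insert 171: h=3, bucket 3 empty → new chain.
Insert 639: h=3, bucket 3 nonempty → append to chain.
Insert 396: h=3, bucket 3 nonempty → append to chain.
Insert 575: h=8, bucket 8 empty → new chain.
Insert 504: h=3, bucket 3 nonempty → append to chain.
Final buckets:
0: ∅
1: 301
2: 767
3: 171 -> 639 -> 396 -> 504
4: ∅
5: ∅
6: 984 -> 597
7: ∅
8: 575

4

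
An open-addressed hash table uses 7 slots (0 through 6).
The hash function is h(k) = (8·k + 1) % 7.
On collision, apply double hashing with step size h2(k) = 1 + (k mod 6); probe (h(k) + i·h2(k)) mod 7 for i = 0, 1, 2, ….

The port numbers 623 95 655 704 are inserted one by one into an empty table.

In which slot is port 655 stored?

Insert 623: h=1, slot 1 empty -> index 1.
Insert 95: h=5, slot 5 empty -> index 5.
Insert 655: h=5, h2=2, slot 5 occupied -> index 0.
Insert 704: h=5, h2=3, slots 5,1 occupied -> index 4.
Table: [655, 623, ., ., 704, 95, .]

0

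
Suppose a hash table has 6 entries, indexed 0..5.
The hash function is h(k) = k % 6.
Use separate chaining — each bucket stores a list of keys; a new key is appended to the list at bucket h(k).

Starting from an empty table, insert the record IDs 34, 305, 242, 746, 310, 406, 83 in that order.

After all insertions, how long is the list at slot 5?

2

34 -> bucket 4
305 -> bucket 5
242 -> bucket 2
746 -> bucket 2 (collision)
310 -> bucket 4 (collision)
406 -> bucket 4 (collision)
83 -> bucket 5 (collision)
Final buckets:
0: -
1: -
2: 242 -> 746
3: -
4: 34 -> 310 -> 406
5: 305 -> 83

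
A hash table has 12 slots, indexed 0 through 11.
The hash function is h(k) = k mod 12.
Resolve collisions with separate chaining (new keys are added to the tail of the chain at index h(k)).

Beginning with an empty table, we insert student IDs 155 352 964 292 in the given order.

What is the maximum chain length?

155 -> bucket 11
352 -> bucket 4
964 -> bucket 4 (collision)
292 -> bucket 4 (collision)
Final buckets:
0: _
1: _
2: _
3: _
4: 352 -> 964 -> 292
5: _
6: _
7: _
8: _
9: _
10: _
11: 155

3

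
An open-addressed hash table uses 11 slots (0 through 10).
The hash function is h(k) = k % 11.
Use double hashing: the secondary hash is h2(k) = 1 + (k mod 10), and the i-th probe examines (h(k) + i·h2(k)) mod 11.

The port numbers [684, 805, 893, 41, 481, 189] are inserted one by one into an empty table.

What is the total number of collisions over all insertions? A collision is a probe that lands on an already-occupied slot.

7

Insert 684: h=2, slot 2 empty -> index 2.
Insert 805: h=2, h2=6, slot 2 occupied -> index 8.
Insert 893: h=2, h2=4, slot 2 occupied -> index 6.
Insert 41: h=8, h2=2, slot 8 occupied -> index 10.
Insert 481: h=8, h2=2, slots 8,10 occupied -> index 1.
Insert 189: h=2, h2=10, slots 2,1 occupied -> index 0.
Table: [189, 481, 684, ., ., ., 893, ., 805, ., 41]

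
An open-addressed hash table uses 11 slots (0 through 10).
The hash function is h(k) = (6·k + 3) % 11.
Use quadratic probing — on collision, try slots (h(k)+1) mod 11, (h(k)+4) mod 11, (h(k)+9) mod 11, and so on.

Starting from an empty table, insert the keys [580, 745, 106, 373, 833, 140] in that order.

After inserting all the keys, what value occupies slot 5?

580 hashes to 7; slot 7 is free => place at 7.
745 hashes to 7; 7 taken => place at 8.
106 hashes to 1; slot 1 is free => place at 1.
373 hashes to 8; 8 taken => place at 9.
833 hashes to 7; 7,8 taken => place at 0.
140 hashes to 7; 7,8,0 taken => place at 5.
Table: [833, 106, _, _, _, 140, _, 580, 745, 373, _]

140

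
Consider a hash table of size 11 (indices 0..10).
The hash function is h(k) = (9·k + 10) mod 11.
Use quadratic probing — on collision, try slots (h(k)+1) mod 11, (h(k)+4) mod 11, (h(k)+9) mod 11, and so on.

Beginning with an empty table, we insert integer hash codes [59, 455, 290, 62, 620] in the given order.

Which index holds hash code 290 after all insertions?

Insert 59: h=2, slot 2 empty => index 2.
Insert 455: h=2, slot 2 occupied => index 3.
Insert 290: h=2, slots 2,3 occupied => index 6.
Insert 62: h=7, slot 7 empty => index 7.
Insert 620: h=2, slots 2,3,6 occupied => index 0.
Table: [620, ∅, 59, 455, ∅, ∅, 290, 62, ∅, ∅, ∅]

6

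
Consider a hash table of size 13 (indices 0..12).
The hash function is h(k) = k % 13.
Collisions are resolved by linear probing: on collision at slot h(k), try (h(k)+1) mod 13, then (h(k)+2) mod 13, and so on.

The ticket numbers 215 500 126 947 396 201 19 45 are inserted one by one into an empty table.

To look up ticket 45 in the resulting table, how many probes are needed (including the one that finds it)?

8

215 hashes to 7; slot 7 is free => place at 7.
500 hashes to 6; slot 6 is free => place at 6.
126 hashes to 9; slot 9 is free => place at 9.
947 hashes to 11; slot 11 is free => place at 11.
396 hashes to 6; 6,7 taken => place at 8.
201 hashes to 6; 6,7,8,9 taken => place at 10.
19 hashes to 6; 6,7,8,9,10,11 taken => place at 12.
45 hashes to 6; 6,7,8,9,10,11,12 taken => place at 0.
Table: [45, _, _, _, _, _, 500, 215, 396, 126, 201, 947, 19]
Lookup 45: h=6, probe 6,7,8,9,10,11,12,0 → found at 0.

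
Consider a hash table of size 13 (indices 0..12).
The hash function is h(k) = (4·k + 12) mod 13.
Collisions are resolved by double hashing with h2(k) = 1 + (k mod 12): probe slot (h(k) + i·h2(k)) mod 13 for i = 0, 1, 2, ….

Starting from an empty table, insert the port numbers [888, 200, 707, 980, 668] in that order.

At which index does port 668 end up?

888: h=2 => slot 2
200: h=6 => slot 6
707: h=6, h2=12, probe 6,5 => slot 5
980: h=6, h2=9, probe 6,2,11 => slot 11
668: h=6, h2=9, probe 6,2,11,7 => slot 7
Table: [∅, ∅, 888, ∅, ∅, 707, 200, 668, ∅, ∅, ∅, 980, ∅]

7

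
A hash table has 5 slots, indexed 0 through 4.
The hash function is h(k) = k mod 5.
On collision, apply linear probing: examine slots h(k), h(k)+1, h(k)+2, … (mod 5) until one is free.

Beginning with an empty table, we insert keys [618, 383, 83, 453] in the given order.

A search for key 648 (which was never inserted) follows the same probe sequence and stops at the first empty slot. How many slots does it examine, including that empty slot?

618: h=3 -> slot 3
383: h=3, probe 3,4 -> slot 4
83: h=3, probe 3,4,0 -> slot 0
453: h=3, probe 3,4,0,1 -> slot 1
Table: [83, 453, _, 618, 383]
Lookup 648: h=3, probe 3,4,0,1,2 → slot 2 empty, not found.

5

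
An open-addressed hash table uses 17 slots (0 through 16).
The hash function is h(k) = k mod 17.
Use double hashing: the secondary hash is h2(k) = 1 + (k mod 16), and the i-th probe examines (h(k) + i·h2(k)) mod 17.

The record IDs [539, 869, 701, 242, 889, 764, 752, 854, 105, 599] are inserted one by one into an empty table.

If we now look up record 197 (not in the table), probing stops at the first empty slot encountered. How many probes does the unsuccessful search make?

539 hashes to 12; slot 12 is free → place at 12.
869 hashes to 2; slot 2 is free → place at 2.
701 hashes to 4; slot 4 is free → place at 4.
242 hashes to 4, h2=3; 4 taken → place at 7.
889 hashes to 5; slot 5 is free → place at 5.
764 hashes to 16; slot 16 is free → place at 16.
752 hashes to 4, h2=1; 4,5 taken → place at 6.
854 hashes to 4, h2=7; 4 taken → place at 11.
105 hashes to 3; slot 3 is free → place at 3.
599 hashes to 4, h2=8; 4,12,3,11,2 taken → place at 10.
Table: [—, —, 869, 105, 701, 889, 752, 242, —, —, 599, 854, 539, —, —, —, 764]
Lookup 197: h=10, h2=6, probe 10,16,5,11,0 → slot 0 empty, not found.

5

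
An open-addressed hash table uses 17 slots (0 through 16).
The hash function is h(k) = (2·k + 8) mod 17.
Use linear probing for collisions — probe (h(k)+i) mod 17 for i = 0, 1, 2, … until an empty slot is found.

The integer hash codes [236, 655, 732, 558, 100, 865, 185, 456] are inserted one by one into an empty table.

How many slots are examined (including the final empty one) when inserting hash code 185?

236 hashes to 4; slot 4 is free → place at 4.
655 hashes to 9; slot 9 is free → place at 9.
732 hashes to 10; slot 10 is free → place at 10.
558 hashes to 2; slot 2 is free → place at 2.
100 hashes to 4; 4 taken → place at 5.
865 hashes to 4; 4,5 taken → place at 6.
185 hashes to 4; 4,5,6 taken → place at 7.
456 hashes to 2; 2 taken → place at 3.
Table: [_, _, 558, 456, 236, 100, 865, 185, _, 655, 732, _, _, _, _, _, _]

4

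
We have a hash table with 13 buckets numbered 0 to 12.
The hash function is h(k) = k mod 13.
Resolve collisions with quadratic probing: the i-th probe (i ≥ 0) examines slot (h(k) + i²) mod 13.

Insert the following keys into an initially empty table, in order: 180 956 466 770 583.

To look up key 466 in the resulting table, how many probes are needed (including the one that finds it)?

180: h=11 → slot 11
956: h=7 → slot 7
466: h=11, probe 11,12 → slot 12
770: h=3 → slot 3
583: h=11, probe 11,12,2 → slot 2
Table: [—, —, 583, 770, —, —, —, 956, —, —, —, 180, 466]
Lookup 466: h=11, probe 11,12 → found at 12.

2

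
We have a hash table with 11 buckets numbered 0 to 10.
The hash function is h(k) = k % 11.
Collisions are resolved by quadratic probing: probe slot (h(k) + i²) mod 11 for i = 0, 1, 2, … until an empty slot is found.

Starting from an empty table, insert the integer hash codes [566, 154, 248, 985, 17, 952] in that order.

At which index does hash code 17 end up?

10

566 hashes to 5; slot 5 is free → place at 5.
154 hashes to 0; slot 0 is free → place at 0.
248 hashes to 6; slot 6 is free → place at 6.
985 hashes to 6; 6 taken → place at 7.
17 hashes to 6; 6,7 taken → place at 10.
952 hashes to 6; 6,7,10 taken → place at 4.
Table: [154, _, _, _, 952, 566, 248, 985, _, _, 17]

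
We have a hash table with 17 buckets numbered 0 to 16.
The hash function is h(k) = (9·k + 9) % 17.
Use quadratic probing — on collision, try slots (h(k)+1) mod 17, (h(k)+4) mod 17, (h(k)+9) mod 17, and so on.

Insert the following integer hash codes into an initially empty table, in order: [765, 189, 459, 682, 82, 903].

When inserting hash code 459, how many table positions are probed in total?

765 hashes to 9; slot 9 is free -> place at 9.
189 hashes to 10; slot 10 is free -> place at 10.
459 hashes to 9; 9,10 taken -> place at 13.
682 hashes to 10; 10 taken -> place at 11.
82 hashes to 16; slot 16 is free -> place at 16.
903 hashes to 10; 10,11 taken -> place at 14.
Table: [∅, ∅, ∅, ∅, ∅, ∅, ∅, ∅, ∅, 765, 189, 682, ∅, 459, 903, ∅, 82]

3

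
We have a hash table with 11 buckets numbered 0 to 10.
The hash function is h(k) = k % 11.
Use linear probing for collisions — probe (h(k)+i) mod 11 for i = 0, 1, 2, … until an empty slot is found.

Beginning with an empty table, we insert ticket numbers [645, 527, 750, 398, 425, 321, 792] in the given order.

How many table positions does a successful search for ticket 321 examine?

3

645 hashes to 7; slot 7 is free => place at 7.
527 hashes to 10; slot 10 is free => place at 10.
750 hashes to 2; slot 2 is free => place at 2.
398 hashes to 2; 2 taken => place at 3.
425 hashes to 7; 7 taken => place at 8.
321 hashes to 2; 2,3 taken => place at 4.
792 hashes to 0; slot 0 is free => place at 0.
Table: [792, -, 750, 398, 321, -, -, 645, 425, -, 527]
Lookup 321: h=2, probe 2,3,4 → found at 4.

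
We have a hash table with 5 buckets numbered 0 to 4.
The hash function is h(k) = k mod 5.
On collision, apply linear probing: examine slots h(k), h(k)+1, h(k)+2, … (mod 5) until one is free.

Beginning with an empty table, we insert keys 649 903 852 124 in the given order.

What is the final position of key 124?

649 hashes to 4; slot 4 is free => place at 4.
903 hashes to 3; slot 3 is free => place at 3.
852 hashes to 2; slot 2 is free => place at 2.
124 hashes to 4; 4 taken => place at 0.
Table: [124, -, 852, 903, 649]

0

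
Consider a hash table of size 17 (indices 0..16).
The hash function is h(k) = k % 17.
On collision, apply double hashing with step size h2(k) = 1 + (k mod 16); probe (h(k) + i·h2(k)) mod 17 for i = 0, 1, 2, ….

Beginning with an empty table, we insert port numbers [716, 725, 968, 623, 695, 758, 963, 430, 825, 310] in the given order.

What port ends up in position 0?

758

716 hashes to 2; slot 2 is free => place at 2.
725 hashes to 11; slot 11 is free => place at 11.
968 hashes to 16; slot 16 is free => place at 16.
623 hashes to 11, h2=16; 11 taken => place at 10.
695 hashes to 15; slot 15 is free => place at 15.
758 hashes to 10, h2=7; 10 taken => place at 0.
963 hashes to 11, h2=4; 11,15,2 taken => place at 6.
430 hashes to 5; slot 5 is free => place at 5.
825 hashes to 9; slot 9 is free => place at 9.
310 hashes to 4; slot 4 is free => place at 4.
Table: [758, —, 716, —, 310, 430, 963, —, —, 825, 623, 725, —, —, —, 695, 968]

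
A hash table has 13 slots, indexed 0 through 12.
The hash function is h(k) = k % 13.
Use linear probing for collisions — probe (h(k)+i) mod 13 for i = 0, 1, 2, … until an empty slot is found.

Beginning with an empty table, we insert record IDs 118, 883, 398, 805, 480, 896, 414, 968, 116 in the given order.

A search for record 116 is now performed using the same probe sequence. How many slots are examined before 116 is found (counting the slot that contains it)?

Insert 118: h=1, slot 1 empty -> index 1.
Insert 883: h=12, slot 12 empty -> index 12.
Insert 398: h=8, slot 8 empty -> index 8.
Insert 805: h=12, slot 12 occupied -> index 0.
Insert 480: h=12, slots 12,0,1 occupied -> index 2.
Insert 896: h=12, slots 12,0,1,2 occupied -> index 3.
Insert 414: h=11, slot 11 empty -> index 11.
Insert 968: h=6, slot 6 empty -> index 6.
Insert 116: h=12, slots 12,0,1,2,3 occupied -> index 4.
Table: [805, 118, 480, 896, 116, -, 968, -, 398, -, -, 414, 883]
Lookup 116: h=12, probe 12,0,1,2,3,4 → found at 4.

6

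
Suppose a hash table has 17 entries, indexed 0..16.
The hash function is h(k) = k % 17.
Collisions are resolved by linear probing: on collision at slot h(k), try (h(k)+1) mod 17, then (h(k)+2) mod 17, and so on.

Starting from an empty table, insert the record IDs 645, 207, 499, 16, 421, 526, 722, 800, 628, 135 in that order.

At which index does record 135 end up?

Insert 645: h=16, slot 16 empty -> index 16.
Insert 207: h=3, slot 3 empty -> index 3.
Insert 499: h=6, slot 6 empty -> index 6.
Insert 16: h=16, slot 16 occupied -> index 0.
Insert 421: h=13, slot 13 empty -> index 13.
Insert 526: h=16, slots 16,0 occupied -> index 1.
Insert 722: h=8, slot 8 empty -> index 8.
Insert 800: h=1, slot 1 occupied -> index 2.
Insert 628: h=16, slots 16,0,1,2,3 occupied -> index 4.
Insert 135: h=16, slots 16,0,1,2,3,4 occupied -> index 5.
Table: [16, 526, 800, 207, 628, 135, 499, ∅, 722, ∅, ∅, ∅, ∅, 421, ∅, ∅, 645]

5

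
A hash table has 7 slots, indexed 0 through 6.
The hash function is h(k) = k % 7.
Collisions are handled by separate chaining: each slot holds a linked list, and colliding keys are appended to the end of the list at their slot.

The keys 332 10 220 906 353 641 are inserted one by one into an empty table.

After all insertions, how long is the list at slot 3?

332 → bucket 3
10 → bucket 3 (collision)
220 → bucket 3 (collision)
906 → bucket 3 (collision)
353 → bucket 3 (collision)
641 → bucket 4
Final buckets:
0: —
1: —
2: —
3: 332 -> 10 -> 220 -> 906 -> 353
4: 641
5: —
6: —

5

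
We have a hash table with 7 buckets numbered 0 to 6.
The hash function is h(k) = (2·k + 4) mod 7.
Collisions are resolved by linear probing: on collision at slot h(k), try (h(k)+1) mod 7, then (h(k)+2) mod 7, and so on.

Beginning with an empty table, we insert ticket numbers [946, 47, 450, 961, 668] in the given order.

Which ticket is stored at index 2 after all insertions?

961

946 hashes to 6; slot 6 is free => place at 6.
47 hashes to 0; slot 0 is free => place at 0.
450 hashes to 1; slot 1 is free => place at 1.
961 hashes to 1; 1 taken => place at 2.
668 hashes to 3; slot 3 is free => place at 3.
Table: [47, 450, 961, 668, —, —, 946]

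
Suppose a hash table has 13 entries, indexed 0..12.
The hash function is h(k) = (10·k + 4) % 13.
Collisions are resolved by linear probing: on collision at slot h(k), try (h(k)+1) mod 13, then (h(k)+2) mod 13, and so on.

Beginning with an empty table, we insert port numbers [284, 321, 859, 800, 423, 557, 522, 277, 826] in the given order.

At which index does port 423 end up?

11

284 hashes to 10; slot 10 is free → place at 10.
321 hashes to 3; slot 3 is free → place at 3.
859 hashes to 1; slot 1 is free → place at 1.
800 hashes to 9; slot 9 is free → place at 9.
423 hashes to 9; 9,10 taken → place at 11.
557 hashes to 10; 10,11 taken → place at 12.
522 hashes to 11; 11,12 taken → place at 0.
277 hashes to 5; slot 5 is free → place at 5.
826 hashes to 9; 9,10,11,12,0,1 taken → place at 2.
Table: [522, 859, 826, 321, -, 277, -, -, -, 800, 284, 423, 557]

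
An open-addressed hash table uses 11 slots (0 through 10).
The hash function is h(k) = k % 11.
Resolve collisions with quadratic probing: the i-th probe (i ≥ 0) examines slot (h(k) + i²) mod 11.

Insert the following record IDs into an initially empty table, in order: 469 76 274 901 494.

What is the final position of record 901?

3

Insert 469: h=7, slot 7 empty → index 7.
Insert 76: h=10, slot 10 empty → index 10.
Insert 274: h=10, slot 10 occupied → index 0.
Insert 901: h=10, slots 10,0 occupied → index 3.
Insert 494: h=10, slots 10,0,3 occupied → index 8.
Table: [274, -, -, 901, -, -, -, 469, 494, -, 76]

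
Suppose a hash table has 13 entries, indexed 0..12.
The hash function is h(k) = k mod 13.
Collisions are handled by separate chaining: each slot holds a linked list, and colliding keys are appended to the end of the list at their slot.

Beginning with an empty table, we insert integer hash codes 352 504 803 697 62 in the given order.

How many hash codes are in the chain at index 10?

352 → bucket 1
504 → bucket 10
803 → bucket 10 (collision)
697 → bucket 8
62 → bucket 10 (collision)
Final buckets:
0: ∅
1: 352
2: ∅
3: ∅
4: ∅
5: ∅
6: ∅
7: ∅
8: 697
9: ∅
10: 504 -> 803 -> 62
11: ∅
12: ∅

3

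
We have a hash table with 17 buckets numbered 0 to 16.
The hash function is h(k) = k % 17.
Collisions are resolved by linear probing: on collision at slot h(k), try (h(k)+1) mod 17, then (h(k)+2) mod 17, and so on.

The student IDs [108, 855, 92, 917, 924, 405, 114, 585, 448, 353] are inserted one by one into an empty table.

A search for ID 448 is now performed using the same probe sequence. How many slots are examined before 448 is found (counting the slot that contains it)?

Insert 108: h=6, slot 6 empty -> index 6.
Insert 855: h=5, slot 5 empty -> index 5.
Insert 92: h=7, slot 7 empty -> index 7.
Insert 917: h=16, slot 16 empty -> index 16.
Insert 924: h=6, slots 6,7 occupied -> index 8.
Insert 405: h=14, slot 14 empty -> index 14.
Insert 114: h=12, slot 12 empty -> index 12.
Insert 585: h=7, slots 7,8 occupied -> index 9.
Insert 448: h=6, slots 6,7,8,9 occupied -> index 10.
Insert 353: h=13, slot 13 empty -> index 13.
Table: [., ., ., ., ., 855, 108, 92, 924, 585, 448, ., 114, 353, 405, ., 917]
Lookup 448: h=6, probe 6,7,8,9,10 → found at 10.

5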